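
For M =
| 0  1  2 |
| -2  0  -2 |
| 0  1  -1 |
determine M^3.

[[-4, -6, -4], [8, -2, 10], [2, -3, -1]]

M^2 = [[-2, 2, -4], [0, -4, -2], [-2, -1, -1]]
M^3 = [[-4, -6, -4], [8, -2, 10], [2, -3, -1]]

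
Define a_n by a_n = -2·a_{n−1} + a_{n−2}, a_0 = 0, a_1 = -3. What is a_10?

With companion matrix B = [[-2, 1], [1, 0]], [a_n, a_{n−1}]ᵀ = B·[a_{n−1}, a_{n−2}]ᵀ, so [a_10, a_9]ᵀ = B⁹·[a_1, a_0]ᵀ.
B⁹ = [[-2378, 985], [985, -408]], giving [a_10, a_9]ᵀ = [[7134], [-2955]].

7134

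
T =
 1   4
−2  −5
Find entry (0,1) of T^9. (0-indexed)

39364

tr T = −4 and det T = 3, so the characteristic polynomial is λ² − (−4)λ + (3) with roots −1 and −3.
Eigenvectors give P = [[−2, −1], [1, 1]] with P⁻¹ = [[−1, −1], [1, 2]], and T = P·diag(−1, −3)·P⁻¹.
Then T^9 = P·diag(−1, −19683)·P⁻¹ = [[2, 19683], [−1, −19683]] · [[−1, −1], [1, 2]] = [[19681, 39364], [−19682, −39365]].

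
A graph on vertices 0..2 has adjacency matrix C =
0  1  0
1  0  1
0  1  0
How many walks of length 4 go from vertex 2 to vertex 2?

The number of length-4 walks from vertex 2 to vertex 2 is entry (2,2) of C⁴, where C is the adjacency matrix.
C² = [[1, 0, 1], [0, 2, 0], [1, 0, 1]]
C³ = [[0, 2, 0], [2, 0, 2], [0, 2, 0]]
C⁴ = [[2, 0, 2], [0, 4, 0], [2, 0, 2]]

2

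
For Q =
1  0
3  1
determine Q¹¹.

[[1, 0], [33, 1]]

Q = I + N where N = [[0, 0], [3, 0]] is strictly lower-triangular, so N² = 0.
(I + N)¹¹ = I + 11·N = [[1, 0], [33, 1]].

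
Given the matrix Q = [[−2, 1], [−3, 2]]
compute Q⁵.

[[−2, 1], [−3, 2]]

Q² = I (check: tr Q = 0 and det Q = −1), so Q⁵ = Q since 5 is odd.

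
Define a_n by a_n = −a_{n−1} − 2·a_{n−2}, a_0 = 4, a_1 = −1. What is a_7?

33

With companion matrix A = [[−1, −2], [1, 0]], [a_n, a_{n−1}]ᵀ = A·[a_{n−1}, a_{n−2}]ᵀ, so [a_7, a_6]ᵀ = A⁶·[a_1, a_0]ᵀ.
A⁶ = [[7, 10], [−5, 2]], giving [a_7, a_6]ᵀ = [[33], [13]].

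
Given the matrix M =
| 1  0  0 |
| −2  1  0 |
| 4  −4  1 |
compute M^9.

M = I + N where N = [[0, 0, 0], [−2, 0, 0], [4, −4, 0]] is strictly lower-triangular, so N^3 = 0.
(I + N)^9 = I + 9·N + 36·N^2 = [[1, 0, 0], [−18, 1, 0], [324, −36, 1]].

[[1, 0, 0], [−18, 1, 0], [324, −36, 1]]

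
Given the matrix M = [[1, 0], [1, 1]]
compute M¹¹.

[[1, 0], [11, 1]]

M = I + N where N = [[0, 0], [1, 0]] is strictly lower-triangular, so N² = 0.
(I + N)¹¹ = I + 11·N = [[1, 0], [11, 1]].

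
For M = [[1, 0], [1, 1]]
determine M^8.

[[1, 0], [8, 1]]

M = I + N where N = [[0, 0], [1, 0]] is strictly lower-triangular, so N^2 = 0.
(I + N)^8 = I + 8·N = [[1, 0], [8, 1]].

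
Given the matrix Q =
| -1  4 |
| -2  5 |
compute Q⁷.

tr Q = 4 and det Q = 3, so the characteristic polynomial is λ² − (4)λ + (3) with roots 3 and 1.
Eigenvectors give P = [[1, 2], [1, 1]] with P⁻¹ = [[-1, 2], [1, -1]], and Q = P·diag(3, 1)·P⁻¹.
Then Q⁷ = P·diag(2187, 1)·P⁻¹ = [[2187, 2], [2187, 1]] · [[-1, 2], [1, -1]] = [[-2185, 4372], [-2186, 4373]].

[[-2185, 4372], [-2186, 4373]]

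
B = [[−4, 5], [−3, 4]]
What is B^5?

B² = I (check: tr B = 0 and det B = −1), so B^5 = B since 5 is odd.

[[−4, 5], [−3, 4]]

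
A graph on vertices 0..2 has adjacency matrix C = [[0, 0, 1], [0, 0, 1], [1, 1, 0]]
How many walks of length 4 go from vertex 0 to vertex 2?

The number of length-4 walks from vertex 0 to vertex 2 is entry (0,2) of C^4, where C is the adjacency matrix.
C^2 = [[1, 1, 0], [1, 1, 0], [0, 0, 2]]
C^3 = [[0, 0, 2], [0, 0, 2], [2, 2, 0]]
C^4 = [[2, 2, 0], [2, 2, 0], [0, 0, 4]]

0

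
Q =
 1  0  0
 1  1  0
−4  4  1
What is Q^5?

Q = I + N where N = [[0, 0, 0], [1, 0, 0], [−4, 4, 0]] is strictly lower-triangular, so N^3 = 0.
(I + N)^5 = I + 5·N + 10·N^2 = [[1, 0, 0], [5, 1, 0], [20, 20, 1]].

[[1, 0, 0], [5, 1, 0], [20, 20, 1]]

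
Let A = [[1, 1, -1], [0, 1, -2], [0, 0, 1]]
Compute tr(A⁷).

A = I + N where N = [[0, 1, -1], [0, 0, -2], [0, 0, 0]] is strictly upper-triangular, so N³ = 0.
(I + N)⁷ = I + 7·N + 21·N² = [[1, 7, -49], [0, 1, -14], [0, 0, 1]].

3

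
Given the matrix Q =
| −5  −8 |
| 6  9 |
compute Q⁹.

[[−59045, −78728], [59046, 78729]]

tr Q = 4 and det Q = 3, so the characteristic polynomial is λ² − (4)λ + (3) with roots 3 and 1.
Eigenvectors give P = [[1, 4], [−1, −3]] with P⁻¹ = [[−3, −4], [1, 1]], and Q = P·diag(3, 1)·P⁻¹.
Then Q⁹ = P·diag(19683, 1)·P⁻¹ = [[19683, 4], [−19683, −3]] · [[−3, −4], [1, 1]] = [[−59045, −78728], [59046, 78729]].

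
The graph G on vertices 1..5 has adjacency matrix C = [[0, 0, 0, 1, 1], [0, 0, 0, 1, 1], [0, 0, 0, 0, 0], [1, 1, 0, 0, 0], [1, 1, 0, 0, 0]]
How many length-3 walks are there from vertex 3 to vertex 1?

0

The number of length-3 walks from vertex 3 to vertex 1 is entry (3,1) of C^3, where C is the adjacency matrix.
C^2 = [[2, 2, 0, 0, 0], [2, 2, 0, 0, 0], [0, 0, 0, 0, 0], [0, 0, 0, 2, 2], [0, 0, 0, 2, 2]]
C^3 = [[0, 0, 0, 4, 4], [0, 0, 0, 4, 4], [0, 0, 0, 0, 0], [4, 4, 0, 0, 0], [4, 4, 0, 0, 0]]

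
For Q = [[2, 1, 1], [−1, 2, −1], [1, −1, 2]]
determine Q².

[[4, 3, 3], [−5, 4, −5], [5, −3, 6]]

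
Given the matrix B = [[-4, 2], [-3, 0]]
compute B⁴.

[[4, -32], [48, -60]]

B² = [[10, -8], [12, -6]]
B³ = [[-16, 20], [-30, 24]]
B⁴ = [[4, -32], [48, -60]]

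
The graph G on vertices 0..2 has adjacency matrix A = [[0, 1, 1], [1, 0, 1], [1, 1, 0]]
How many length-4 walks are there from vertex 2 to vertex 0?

The number of length-4 walks from vertex 2 to vertex 0 is entry (2,0) of A⁴, where A is the adjacency matrix.
A² = [[2, 1, 1], [1, 2, 1], [1, 1, 2]]
A³ = [[2, 3, 3], [3, 2, 3], [3, 3, 2]]
A⁴ = [[6, 5, 5], [5, 6, 5], [5, 5, 6]]

5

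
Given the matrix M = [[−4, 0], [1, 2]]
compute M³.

M² = [[16, 0], [−2, 4]]
M³ = [[−64, 0], [12, 8]]

[[−64, 0], [12, 8]]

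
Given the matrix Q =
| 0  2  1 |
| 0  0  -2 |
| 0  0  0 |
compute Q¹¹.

[[0, 0, 0], [0, 0, 0], [0, 0, 0]]

Q is strictly triangular, hence nilpotent: Q³ = 0, so Q¹¹ = 0.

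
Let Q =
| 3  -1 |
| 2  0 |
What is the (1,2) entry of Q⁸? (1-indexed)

tr Q = 3 and det Q = 2, so the characteristic polynomial is λ² − (3)λ + (2) with roots 1 and 2.
Eigenvectors give P = [[-1, 1], [-2, 1]] with P⁻¹ = [[1, -1], [2, -1]], and Q = P·diag(1, 2)·P⁻¹.
Then Q⁸ = P·diag(1, 256)·P⁻¹ = [[-1, 256], [-2, 256]] · [[1, -1], [2, -1]] = [[511, -255], [510, -254]].

-255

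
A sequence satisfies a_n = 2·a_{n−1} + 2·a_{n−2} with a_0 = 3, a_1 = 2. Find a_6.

With companion matrix B = [[2, 2], [1, 0]], [a_n, a_{n−1}]ᵀ = B·[a_{n−1}, a_{n−2}]ᵀ, so [a_6, a_5]ᵀ = B^5·[a_1, a_0]ᵀ.
B^5 = [[120, 88], [44, 32]], giving [a_6, a_5]ᵀ = [[504], [184]].

504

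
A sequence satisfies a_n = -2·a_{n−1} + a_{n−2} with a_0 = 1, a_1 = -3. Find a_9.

With companion matrix B = [[-2, 1], [1, 0]], [a_n, a_{n−1}]ᵀ = B·[a_{n−1}, a_{n−2}]ᵀ, so [a_9, a_8]ᵀ = B⁸·[a_1, a_0]ᵀ.
B⁸ = [[985, -408], [-408, 169]], giving [a_9, a_8]ᵀ = [[-3363], [1393]].

-3363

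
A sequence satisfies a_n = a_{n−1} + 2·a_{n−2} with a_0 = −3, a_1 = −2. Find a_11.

−3412

With companion matrix T = [[1, 2], [1, 0]], [a_n, a_{n−1}]ᵀ = T·[a_{n−1}, a_{n−2}]ᵀ, so [a_11, a_10]ᵀ = T^10·[a_1, a_0]ᵀ.
T^10 = [[683, 682], [341, 342]], giving [a_11, a_10]ᵀ = [[−3412], [−1708]].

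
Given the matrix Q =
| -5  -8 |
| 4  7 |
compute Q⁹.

tr Q = 2 and det Q = -3, so the characteristic polynomial is λ² − (2)λ + (-3) with roots 3 and -1.
Eigenvectors give P = [[-1, 2], [1, -1]] with P⁻¹ = [[1, 2], [1, 1]], and Q = P·diag(3, -1)·P⁻¹.
Then Q⁹ = P·diag(19683, -1)·P⁻¹ = [[-19683, -2], [19683, 1]] · [[1, 2], [1, 1]] = [[-19685, -39368], [19684, 39367]].

[[-19685, -39368], [19684, 39367]]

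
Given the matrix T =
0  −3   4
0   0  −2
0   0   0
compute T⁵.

[[0, 0, 0], [0, 0, 0], [0, 0, 0]]

T is strictly triangular, hence nilpotent: T³ = 0, so T⁵ = 0.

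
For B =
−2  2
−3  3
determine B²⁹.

B² = B (a projection; rank 1, trace 1), so B²⁹ = B.

[[−2, 2], [−3, 3]]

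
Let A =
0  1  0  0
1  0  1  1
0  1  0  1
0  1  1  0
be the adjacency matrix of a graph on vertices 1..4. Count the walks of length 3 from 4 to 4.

The number of length-3 walks from vertex 4 to vertex 4 is entry (4,4) of A³, where A is the adjacency matrix.
A² = [[1, 0, 1, 1], [0, 3, 1, 1], [1, 1, 2, 1], [1, 1, 1, 2]]
A³ = [[0, 3, 1, 1], [3, 2, 4, 4], [1, 4, 2, 3], [1, 4, 3, 2]]

2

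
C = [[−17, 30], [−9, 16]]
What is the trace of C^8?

tr C = −1 and det C = −2, so the characteristic polynomial is λ² − (−1)λ + (−2) with roots −2 and 1.
Eigenvectors give P = [[2, 5], [1, 3]] with P⁻¹ = [[3, −5], [−1, 2]], and C = P·diag(−2, 1)·P⁻¹.
Then C^8 = P·diag(256, 1)·P⁻¹ = [[512, 5], [256, 3]] · [[3, −5], [−1, 2]] = [[1531, −2550], [765, −1274]].

257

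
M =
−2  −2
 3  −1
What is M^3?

[[22, −2], [3, 23]]

M^2 = [[−2, 6], [−9, −5]]
M^3 = [[22, −2], [3, 23]]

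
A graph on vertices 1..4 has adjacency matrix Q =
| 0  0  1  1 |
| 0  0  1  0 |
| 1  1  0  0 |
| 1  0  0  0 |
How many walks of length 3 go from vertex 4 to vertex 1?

The number of length-3 walks from vertex 4 to vertex 1 is entry (4,1) of Q³, where Q is the adjacency matrix.
Q² = [[2, 1, 0, 0], [1, 1, 0, 0], [0, 0, 2, 1], [0, 0, 1, 1]]
Q³ = [[0, 0, 3, 2], [0, 0, 2, 1], [3, 2, 0, 0], [2, 1, 0, 0]]

2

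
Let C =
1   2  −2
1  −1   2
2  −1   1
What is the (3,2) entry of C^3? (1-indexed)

C^2 = [[−1, 2, 0], [4, 1, −2], [3, 4, −5]]
C^3 = [[1, −4, 6], [1, 9, −8], [−3, 7, −3]]

7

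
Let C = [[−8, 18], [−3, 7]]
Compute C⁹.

[[−1538, 3078], [−513, 1027]]

tr C = −1 and det C = −2, so the characteristic polynomial is λ² − (−1)λ + (−2) with roots 1 and −2.
Eigenvectors give P = [[−2, 3], [−1, 1]] with P⁻¹ = [[1, −3], [1, −2]], and C = P·diag(1, −2)·P⁻¹.
Then C⁹ = P·diag(1, −512)·P⁻¹ = [[−2, −1536], [−1, −512]] · [[1, −3], [1, −2]] = [[−1538, 3078], [−513, 1027]].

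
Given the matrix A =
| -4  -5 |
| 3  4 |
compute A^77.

A² = I (check: tr A = 0 and det A = -1), so A^77 = A since 77 is odd.

[[-4, -5], [3, 4]]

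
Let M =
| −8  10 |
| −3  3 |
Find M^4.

[[406, −650], [195, −309]]

tr M = −5 and det M = 6, so the characteristic polynomial is λ² − (−5)λ + (6) with roots −3 and −2.
Eigenvectors give P = [[2, −5], [1, −3]] with P⁻¹ = [[3, −5], [1, −2]], and M = P·diag(−3, −2)·P⁻¹.
Then M^4 = P·diag(81, 16)·P⁻¹ = [[162, −80], [81, −48]] · [[3, −5], [1, −2]] = [[406, −650], [195, −309]].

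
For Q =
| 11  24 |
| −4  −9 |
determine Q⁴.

[[241, 480], [−80, −159]]

tr Q = 2 and det Q = −3, so the characteristic polynomial is λ² − (2)λ + (−3) with roots 3 and −1.
Eigenvectors give P = [[−3, −2], [1, 1]] with P⁻¹ = [[−1, −2], [1, 3]], and Q = P·diag(3, −1)·P⁻¹.
Then Q⁴ = P·diag(81, 1)·P⁻¹ = [[−243, −2], [81, 1]] · [[−1, −2], [1, 3]] = [[241, 480], [−80, −159]].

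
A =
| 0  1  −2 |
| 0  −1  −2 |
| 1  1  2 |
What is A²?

[[−2, −3, −6], [−2, −1, −2], [2, 2, 0]]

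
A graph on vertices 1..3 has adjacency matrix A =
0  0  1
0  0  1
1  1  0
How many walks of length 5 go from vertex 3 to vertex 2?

4

The number of length-5 walks from vertex 3 to vertex 2 is entry (3,2) of A⁵, where A is the adjacency matrix.
A² = [[1, 1, 0], [1, 1, 0], [0, 0, 2]]
A³ = [[0, 0, 2], [0, 0, 2], [2, 2, 0]]
A⁴ = [[2, 2, 0], [2, 2, 0], [0, 0, 4]]
A⁵ = [[0, 0, 4], [0, 0, 4], [4, 4, 0]]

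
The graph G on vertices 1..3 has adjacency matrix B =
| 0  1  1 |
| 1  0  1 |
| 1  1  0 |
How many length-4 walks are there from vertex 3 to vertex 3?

The number of length-4 walks from vertex 3 to vertex 3 is entry (3,3) of B^4, where B is the adjacency matrix.
B^2 = [[2, 1, 1], [1, 2, 1], [1, 1, 2]]
B^3 = [[2, 3, 3], [3, 2, 3], [3, 3, 2]]
B^4 = [[6, 5, 5], [5, 6, 5], [5, 5, 6]]

6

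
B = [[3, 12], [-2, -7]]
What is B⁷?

tr B = -4 and det B = 3, so the characteristic polynomial is λ² − (-4)λ + (3) with roots -3 and -1.
Eigenvectors give P = [[-2, -3], [1, 1]] with P⁻¹ = [[1, 3], [-1, -2]], and B = P·diag(-3, -1)·P⁻¹.
Then B⁷ = P·diag(-2187, -1)·P⁻¹ = [[4374, 3], [-2187, -1]] · [[1, 3], [-1, -2]] = [[4371, 13116], [-2186, -6559]].

[[4371, 13116], [-2186, -6559]]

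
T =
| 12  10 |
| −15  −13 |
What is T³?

tr T = −1 and det T = −6, so the characteristic polynomial is λ² − (−1)λ + (−6) with roots −3 and 2.
Eigenvectors give P = [[−2, −1], [3, 1]] with P⁻¹ = [[1, 1], [−3, −2]], and T = P·diag(−3, 2)·P⁻¹.
Then T³ = P·diag(−27, 8)·P⁻¹ = [[54, −8], [−81, 8]] · [[1, 1], [−3, −2]] = [[78, 70], [−105, −97]].

[[78, 70], [−105, −97]]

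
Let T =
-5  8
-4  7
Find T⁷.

[[-2189, 4376], [-2188, 4375]]

tr T = 2 and det T = -3, so the characteristic polynomial is λ² − (2)λ + (-3) with roots 3 and -1.
Eigenvectors give P = [[1, 2], [1, 1]] with P⁻¹ = [[-1, 2], [1, -1]], and T = P·diag(3, -1)·P⁻¹.
Then T⁷ = P·diag(2187, -1)·P⁻¹ = [[2187, -2], [2187, -1]] · [[-1, 2], [1, -1]] = [[-2189, 4376], [-2188, 4375]].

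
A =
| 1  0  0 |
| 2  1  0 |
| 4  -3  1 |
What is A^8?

A = I + N where N = [[0, 0, 0], [2, 0, 0], [4, -3, 0]] is strictly lower-triangular, so N^3 = 0.
(I + N)^8 = I + 8·N + 28·N^2 = [[1, 0, 0], [16, 1, 0], [-136, -24, 1]].

[[1, 0, 0], [16, 1, 0], [-136, -24, 1]]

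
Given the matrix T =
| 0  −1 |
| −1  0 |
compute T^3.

[[0, −1], [−1, 0]]

T² = I (check: tr T = 0 and det T = −1), so T^3 = T since 3 is odd.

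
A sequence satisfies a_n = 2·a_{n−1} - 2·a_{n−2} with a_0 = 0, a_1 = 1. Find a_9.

16

With companion matrix B = [[2, -2], [1, 0]], [a_n, a_{n−1}]ᵀ = B·[a_{n−1}, a_{n−2}]ᵀ, so [a_9, a_8]ᵀ = B⁸·[a_1, a_0]ᵀ.
B⁸ = [[16, 0], [0, 16]], giving [a_9, a_8]ᵀ = [[16], [0]].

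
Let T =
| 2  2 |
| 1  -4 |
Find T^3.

[[8, 28], [14, -76]]

T^2 = [[6, -4], [-2, 18]]
T^3 = [[8, 28], [14, -76]]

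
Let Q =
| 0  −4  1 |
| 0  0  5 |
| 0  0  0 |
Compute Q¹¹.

Q is strictly triangular, hence nilpotent: Q³ = 0, so Q¹¹ = 0.

[[0, 0, 0], [0, 0, 0], [0, 0, 0]]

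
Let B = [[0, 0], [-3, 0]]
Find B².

B is strictly triangular, hence nilpotent: B² = 0, so B² = 0.

[[0, 0], [0, 0]]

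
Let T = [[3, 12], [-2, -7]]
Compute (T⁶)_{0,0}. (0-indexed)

-1455

tr T = -4 and det T = 3, so the characteristic polynomial is λ² − (-4)λ + (3) with roots -1 and -3.
Eigenvectors give P = [[3, 2], [-1, -1]] with P⁻¹ = [[1, 2], [-1, -3]], and T = P·diag(-1, -3)·P⁻¹.
Then T⁶ = P·diag(1, 729)·P⁻¹ = [[3, 1458], [-1, -729]] · [[1, 2], [-1, -3]] = [[-1455, -4368], [728, 2185]].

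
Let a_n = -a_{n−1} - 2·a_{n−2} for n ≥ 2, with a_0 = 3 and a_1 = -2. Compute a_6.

With companion matrix C = [[-1, -2], [1, 0]], [a_n, a_{n−1}]ᵀ = C·[a_{n−1}, a_{n−2}]ᵀ, so [a_6, a_5]ᵀ = C^5·[a_1, a_0]ᵀ.
C^5 = [[-5, 2], [-1, -6]], giving [a_6, a_5]ᵀ = [[16], [-16]].

16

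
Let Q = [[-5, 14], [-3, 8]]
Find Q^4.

tr Q = 3 and det Q = 2, so the characteristic polynomial is λ² − (3)λ + (2) with roots 2 and 1.
Eigenvectors give P = [[2, 7], [1, 3]] with P⁻¹ = [[-3, 7], [1, -2]], and Q = P·diag(2, 1)·P⁻¹.
Then Q^4 = P·diag(16, 1)·P⁻¹ = [[32, 7], [16, 3]] · [[-3, 7], [1, -2]] = [[-89, 210], [-45, 106]].

[[-89, 210], [-45, 106]]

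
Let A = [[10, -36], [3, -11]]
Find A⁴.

tr A = -1 and det A = -2, so the characteristic polynomial is λ² − (-1)λ + (-2) with roots 1 and -2.
Eigenvectors give P = [[-4, 3], [-1, 1]] with P⁻¹ = [[-1, 3], [-1, 4]], and A = P·diag(1, -2)·P⁻¹.
Then A⁴ = P·diag(1, 16)·P⁻¹ = [[-4, 48], [-1, 16]] · [[-1, 3], [-1, 4]] = [[-44, 180], [-15, 61]].

[[-44, 180], [-15, 61]]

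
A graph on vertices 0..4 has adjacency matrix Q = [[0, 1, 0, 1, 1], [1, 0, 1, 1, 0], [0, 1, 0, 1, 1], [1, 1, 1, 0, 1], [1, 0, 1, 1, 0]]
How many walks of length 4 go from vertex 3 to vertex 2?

24

The number of length-4 walks from vertex 3 to vertex 2 is entry (3,2) of Q^4, where Q is the adjacency matrix.
Q^2 = [[3, 1, 3, 2, 1], [1, 3, 1, 2, 3], [3, 1, 3, 2, 1], [2, 2, 2, 4, 2], [1, 3, 1, 2, 3]]
Q^3 = [[4, 8, 4, 8, 8], [8, 4, 8, 8, 4], [4, 8, 4, 8, 8], [8, 8, 8, 8, 8], [8, 4, 8, 8, 4]]
Q^4 = [[24, 16, 24, 24, 16], [16, 24, 16, 24, 24], [24, 16, 24, 24, 16], [24, 24, 24, 32, 24], [16, 24, 16, 24, 24]]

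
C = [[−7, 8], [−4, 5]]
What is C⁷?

[[−4375, 4376], [−2188, 2189]]

tr C = −2 and det C = −3, so the characteristic polynomial is λ² − (−2)λ + (−3) with roots −3 and 1.
Eigenvectors give P = [[−2, −1], [−1, −1]] with P⁻¹ = [[−1, 1], [1, −2]], and C = P·diag(−3, 1)·P⁻¹.
Then C⁷ = P·diag(−2187, 1)·P⁻¹ = [[4374, −1], [2187, −1]] · [[−1, 1], [1, −2]] = [[−4375, 4376], [−2188, 2189]].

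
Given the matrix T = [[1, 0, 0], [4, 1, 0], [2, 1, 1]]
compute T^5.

[[1, 0, 0], [20, 1, 0], [50, 5, 1]]

T = I + N where N = [[0, 0, 0], [4, 0, 0], [2, 1, 0]] is strictly lower-triangular, so N^3 = 0.
(I + N)^5 = I + 5·N + 10·N^2 = [[1, 0, 0], [20, 1, 0], [50, 5, 1]].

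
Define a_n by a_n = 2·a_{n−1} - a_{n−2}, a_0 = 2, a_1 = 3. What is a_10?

12

With companion matrix A = [[2, -1], [1, 0]], [a_n, a_{n−1}]ᵀ = A·[a_{n−1}, a_{n−2}]ᵀ, so [a_10, a_9]ᵀ = A⁹·[a_1, a_0]ᵀ.
A⁹ = [[10, -9], [9, -8]], giving [a_10, a_9]ᵀ = [[12], [11]].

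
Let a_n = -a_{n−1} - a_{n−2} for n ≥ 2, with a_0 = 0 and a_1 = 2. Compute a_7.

2

With companion matrix C = [[-1, -1], [1, 0]], [a_n, a_{n−1}]ᵀ = C·[a_{n−1}, a_{n−2}]ᵀ, so [a_7, a_6]ᵀ = C⁶·[a_1, a_0]ᵀ.
C⁶ = [[1, 0], [0, 1]], giving [a_7, a_6]ᵀ = [[2], [0]].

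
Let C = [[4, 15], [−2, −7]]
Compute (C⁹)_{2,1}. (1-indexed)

−1022

tr C = −3 and det C = 2, so the characteristic polynomial is λ² − (−3)λ + (2) with roots −1 and −2.
Eigenvectors give P = [[−3, −5], [1, 2]] with P⁻¹ = [[−2, −5], [1, 3]], and C = P·diag(−1, −2)·P⁻¹.
Then C⁹ = P·diag(−1, −512)·P⁻¹ = [[3, 2560], [−1, −1024]] · [[−2, −5], [1, 3]] = [[2554, 7665], [−1022, −3067]].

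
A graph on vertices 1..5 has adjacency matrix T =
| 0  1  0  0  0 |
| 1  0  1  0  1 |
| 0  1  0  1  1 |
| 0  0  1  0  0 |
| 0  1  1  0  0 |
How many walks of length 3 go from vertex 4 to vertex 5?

1

The number of length-3 walks from vertex 4 to vertex 5 is entry (4,5) of T^3, where T is the adjacency matrix.
T^2 = [[1, 0, 1, 0, 1], [0, 3, 1, 1, 1], [1, 1, 3, 0, 1], [0, 1, 0, 1, 1], [1, 1, 1, 1, 2]]
T^3 = [[0, 3, 1, 1, 1], [3, 2, 5, 1, 4], [1, 5, 2, 3, 4], [1, 1, 3, 0, 1], [1, 4, 4, 1, 2]]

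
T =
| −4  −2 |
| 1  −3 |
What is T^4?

[[98, 294], [−147, −49]]

T^2 = [[14, 14], [−7, 7]]
T^3 = [[−42, −70], [35, −7]]
T^4 = [[98, 294], [−147, −49]]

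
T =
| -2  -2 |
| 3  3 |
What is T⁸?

T² = T (a projection; rank 1, trace 1), so T⁸ = T.

[[-2, -2], [3, 3]]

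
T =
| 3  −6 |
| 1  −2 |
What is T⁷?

[[3, −6], [1, −2]]

T² = T (a projection; rank 1, trace 1), so T⁷ = T.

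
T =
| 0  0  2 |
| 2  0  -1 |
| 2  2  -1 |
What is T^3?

[[4, -4, 6], [6, 10, -7], [2, 6, 3]]

T^2 = [[4, 4, -2], [-2, -2, 5], [2, -2, 3]]
T^3 = [[4, -4, 6], [6, 10, -7], [2, 6, 3]]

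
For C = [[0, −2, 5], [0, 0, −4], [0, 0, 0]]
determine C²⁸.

[[0, 0, 0], [0, 0, 0], [0, 0, 0]]

C is strictly triangular, hence nilpotent: C³ = 0, so C²⁸ = 0.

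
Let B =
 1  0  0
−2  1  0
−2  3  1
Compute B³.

[[1, 0, 0], [−6, 1, 0], [−24, 9, 1]]

B = I + N where N = [[0, 0, 0], [−2, 0, 0], [−2, 3, 0]] is strictly lower-triangular, so N³ = 0.
(I + N)³ = I + 3·N + 3·N² = [[1, 0, 0], [−6, 1, 0], [−24, 9, 1]].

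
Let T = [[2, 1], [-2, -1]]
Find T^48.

T² = T (a projection; rank 1, trace 1), so T^48 = T.

[[2, 1], [-2, -1]]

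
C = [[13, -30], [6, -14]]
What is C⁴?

tr C = -1 and det C = -2, so the characteristic polynomial is λ² − (-1)λ + (-2) with roots -2 and 1.
Eigenvectors give P = [[-2, 5], [-1, 2]] with P⁻¹ = [[2, -5], [1, -2]], and C = P·diag(-2, 1)·P⁻¹.
Then C⁴ = P·diag(16, 1)·P⁻¹ = [[-32, 5], [-16, 2]] · [[2, -5], [1, -2]] = [[-59, 150], [-30, 76]].

[[-59, 150], [-30, 76]]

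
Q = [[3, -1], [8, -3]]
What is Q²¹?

[[3, -1], [8, -3]]

Q² = I (check: tr Q = 0 and det Q = -1), so Q²¹ = Q since 21 is odd.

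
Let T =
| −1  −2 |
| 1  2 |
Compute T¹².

T² = T (a projection; rank 1, trace 1), so T¹² = T.

[[−1, −2], [1, 2]]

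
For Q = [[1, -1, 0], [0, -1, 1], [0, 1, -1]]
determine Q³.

[[1, -2, 1], [0, -4, 4], [0, 4, -4]]

Q² = [[1, 0, -1], [0, 2, -2], [0, -2, 2]]
Q³ = [[1, -2, 1], [0, -4, 4], [0, 4, -4]]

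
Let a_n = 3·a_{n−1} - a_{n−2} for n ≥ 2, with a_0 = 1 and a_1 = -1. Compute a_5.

-76

With companion matrix M = [[3, -1], [1, 0]], [a_n, a_{n−1}]ᵀ = M·[a_{n−1}, a_{n−2}]ᵀ, so [a_5, a_4]ᵀ = M⁴·[a_1, a_0]ᵀ.
M⁴ = [[55, -21], [21, -8]], giving [a_5, a_4]ᵀ = [[-76], [-29]].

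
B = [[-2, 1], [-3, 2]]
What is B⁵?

[[-2, 1], [-3, 2]]

B² = I (check: tr B = 0 and det B = -1), so B⁵ = B since 5 is odd.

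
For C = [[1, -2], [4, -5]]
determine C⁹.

tr C = -4 and det C = 3, so the characteristic polynomial is λ² − (-4)λ + (3) with roots -1 and -3.
Eigenvectors give P = [[1, -1], [1, -2]] with P⁻¹ = [[2, -1], [1, -1]], and C = P·diag(-1, -3)·P⁻¹.
Then C⁹ = P·diag(-1, -19683)·P⁻¹ = [[-1, 19683], [-1, 39366]] · [[2, -1], [1, -1]] = [[19681, -19682], [39364, -39365]].

[[19681, -19682], [39364, -39365]]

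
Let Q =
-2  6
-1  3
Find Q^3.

[[-2, 6], [-1, 3]]

Q² = Q (a projection; rank 1, trace 1), so Q^3 = Q.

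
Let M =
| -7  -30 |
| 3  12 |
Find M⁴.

[[-569, -1950], [195, 666]]

tr M = 5 and det M = 6, so the characteristic polynomial is λ² − (5)λ + (6) with roots 3 and 2.
Eigenvectors give P = [[3, 10], [-1, -3]] with P⁻¹ = [[-3, -10], [1, 3]], and M = P·diag(3, 2)·P⁻¹.
Then M⁴ = P·diag(81, 16)·P⁻¹ = [[243, 160], [-81, -48]] · [[-3, -10], [1, 3]] = [[-569, -1950], [195, 666]].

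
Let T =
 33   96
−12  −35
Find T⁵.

[[1953, 5856], [−732, −2195]]

tr T = −2 and det T = −3, so the characteristic polynomial is λ² − (−2)λ + (−3) with roots 1 and −3.
Eigenvectors give P = [[−3, −8], [1, 3]] with P⁻¹ = [[−3, −8], [1, 3]], and T = P·diag(1, −3)·P⁻¹.
Then T⁵ = P·diag(1, −243)·P⁻¹ = [[−3, 1944], [1, −729]] · [[−3, −8], [1, 3]] = [[1953, 5856], [−732, −2195]].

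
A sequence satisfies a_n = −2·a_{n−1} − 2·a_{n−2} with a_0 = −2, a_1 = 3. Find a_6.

With companion matrix C = [[−2, −2], [1, 0]], [a_n, a_{n−1}]ᵀ = C·[a_{n−1}, a_{n−2}]ᵀ, so [a_6, a_5]ᵀ = C⁵·[a_1, a_0]ᵀ.
C⁵ = [[8, 8], [−4, 0]], giving [a_6, a_5]ᵀ = [[8], [−12]].

8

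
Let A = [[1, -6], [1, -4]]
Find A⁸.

tr A = -3 and det A = 2, so the characteristic polynomial is λ² − (-3)λ + (2) with roots -2 and -1.
Eigenvectors give P = [[2, 3], [1, 1]] with P⁻¹ = [[-1, 3], [1, -2]], and A = P·diag(-2, -1)·P⁻¹.
Then A⁸ = P·diag(256, 1)·P⁻¹ = [[512, 3], [256, 1]] · [[-1, 3], [1, -2]] = [[-509, 1530], [-255, 766]].

[[-509, 1530], [-255, 766]]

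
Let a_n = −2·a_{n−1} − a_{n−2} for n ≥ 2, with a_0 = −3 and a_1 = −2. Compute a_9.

−42

With companion matrix C = [[−2, −1], [1, 0]], [a_n, a_{n−1}]ᵀ = C·[a_{n−1}, a_{n−2}]ᵀ, so [a_9, a_8]ᵀ = C⁸·[a_1, a_0]ᵀ.
C⁸ = [[9, 8], [−8, −7]], giving [a_9, a_8]ᵀ = [[−42], [37]].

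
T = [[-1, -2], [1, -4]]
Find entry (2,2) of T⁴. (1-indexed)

146

tr T = -5 and det T = 6, so the characteristic polynomial is λ² − (-5)λ + (6) with roots -3 and -2.
Eigenvectors give P = [[1, 2], [1, 1]] with P⁻¹ = [[-1, 2], [1, -1]], and T = P·diag(-3, -2)·P⁻¹.
Then T⁴ = P·diag(81, 16)·P⁻¹ = [[81, 32], [81, 16]] · [[-1, 2], [1, -1]] = [[-49, 130], [-65, 146]].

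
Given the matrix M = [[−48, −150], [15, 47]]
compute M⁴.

[[666, 1950], [−195, −569]]

tr M = −1 and det M = −6, so the characteristic polynomial is λ² − (−1)λ + (−6) with roots −3 and 2.
Eigenvectors give P = [[10, −3], [−3, 1]] with P⁻¹ = [[1, 3], [3, 10]], and M = P·diag(−3, 2)·P⁻¹.
Then M⁴ = P·diag(81, 16)·P⁻¹ = [[810, −48], [−243, 16]] · [[1, 3], [3, 10]] = [[666, 1950], [−195, −569]].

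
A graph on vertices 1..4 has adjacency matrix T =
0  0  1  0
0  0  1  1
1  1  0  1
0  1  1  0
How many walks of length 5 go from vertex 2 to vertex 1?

The number of length-5 walks from vertex 2 to vertex 1 is entry (2,1) of T^5, where T is the adjacency matrix.
T^2 = [[1, 1, 0, 1], [1, 2, 1, 1], [0, 1, 3, 1], [1, 1, 1, 2]]
T^3 = [[0, 1, 3, 1], [1, 2, 4, 3], [3, 4, 2, 4], [1, 3, 4, 2]]
T^4 = [[3, 4, 2, 4], [4, 7, 6, 6], [2, 6, 11, 6], [4, 6, 6, 7]]
T^5 = [[2, 6, 11, 6], [6, 12, 17, 13], [11, 17, 14, 17], [6, 13, 17, 12]]

6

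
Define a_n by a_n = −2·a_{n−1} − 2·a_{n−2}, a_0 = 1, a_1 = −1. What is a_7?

With companion matrix T = [[−2, −2], [1, 0]], [a_n, a_{n−1}]ᵀ = T·[a_{n−1}, a_{n−2}]ᵀ, so [a_7, a_6]ᵀ = T⁶·[a_1, a_0]ᵀ.
T⁶ = [[−8, −16], [8, 8]], giving [a_7, a_6]ᵀ = [[−8], [0]].

−8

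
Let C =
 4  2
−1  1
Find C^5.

[[454, 422], [−211, −179]]

tr C = 5 and det C = 6, so the characteristic polynomial is λ² − (5)λ + (6) with roots 3 and 2.
Eigenvectors give P = [[2, −1], [−1, 1]] with P⁻¹ = [[1, 1], [1, 2]], and C = P·diag(3, 2)·P⁻¹.
Then C^5 = P·diag(243, 32)·P⁻¹ = [[486, −32], [−243, 32]] · [[1, 1], [1, 2]] = [[454, 422], [−211, −179]].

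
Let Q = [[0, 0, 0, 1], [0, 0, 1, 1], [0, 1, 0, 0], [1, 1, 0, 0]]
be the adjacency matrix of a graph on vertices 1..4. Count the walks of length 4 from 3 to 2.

The number of length-4 walks from vertex 3 to vertex 2 is entry (3,2) of Q^4, where Q is the adjacency matrix.
Q^2 = [[1, 1, 0, 0], [1, 2, 0, 0], [0, 0, 1, 1], [0, 0, 1, 2]]
Q^3 = [[0, 0, 1, 2], [0, 0, 2, 3], [1, 2, 0, 0], [2, 3, 0, 0]]
Q^4 = [[2, 3, 0, 0], [3, 5, 0, 0], [0, 0, 2, 3], [0, 0, 3, 5]]

0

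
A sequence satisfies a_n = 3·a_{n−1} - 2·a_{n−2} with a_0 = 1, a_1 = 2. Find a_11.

2048

With companion matrix T = [[3, -2], [1, 0]], [a_n, a_{n−1}]ᵀ = T·[a_{n−1}, a_{n−2}]ᵀ, so [a_11, a_10]ᵀ = T¹⁰·[a_1, a_0]ᵀ.
T¹⁰ = [[2047, -2046], [1023, -1022]], giving [a_11, a_10]ᵀ = [[2048], [1024]].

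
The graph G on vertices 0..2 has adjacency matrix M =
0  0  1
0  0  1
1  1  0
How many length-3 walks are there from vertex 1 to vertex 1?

0

The number of length-3 walks from vertex 1 to vertex 1 is entry (1,1) of M³, where M is the adjacency matrix.
M² = [[1, 1, 0], [1, 1, 0], [0, 0, 2]]
M³ = [[0, 0, 2], [0, 0, 2], [2, 2, 0]]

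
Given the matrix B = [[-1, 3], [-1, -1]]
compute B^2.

[[-2, -6], [2, -2]]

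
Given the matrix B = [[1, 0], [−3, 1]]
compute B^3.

[[1, 0], [−9, 1]]

B = I + N where N = [[0, 0], [−3, 0]] is strictly lower-triangular, so N^2 = 0.
(I + N)^3 = I + 3·N = [[1, 0], [−9, 1]].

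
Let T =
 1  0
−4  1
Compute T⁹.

T = I + N where N = [[0, 0], [−4, 0]] is strictly lower-triangular, so N² = 0.
(I + N)⁹ = I + 9·N = [[1, 0], [−36, 1]].

[[1, 0], [−36, 1]]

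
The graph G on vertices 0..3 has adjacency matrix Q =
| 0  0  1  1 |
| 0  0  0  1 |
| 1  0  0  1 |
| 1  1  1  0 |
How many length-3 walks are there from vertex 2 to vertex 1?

1

The number of length-3 walks from vertex 2 to vertex 1 is entry (2,1) of Q³, where Q is the adjacency matrix.
Q² = [[2, 1, 1, 1], [1, 1, 1, 0], [1, 1, 2, 1], [1, 0, 1, 3]]
Q³ = [[2, 1, 3, 4], [1, 0, 1, 3], [3, 1, 2, 4], [4, 3, 4, 2]]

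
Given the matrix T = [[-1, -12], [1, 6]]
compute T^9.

tr T = 5 and det T = 6, so the characteristic polynomial is λ² − (5)λ + (6) with roots 2 and 3.
Eigenvectors give P = [[4, 3], [-1, -1]] with P⁻¹ = [[1, 3], [-1, -4]], and T = P·diag(2, 3)·P⁻¹.
Then T^9 = P·diag(512, 19683)·P⁻¹ = [[2048, 59049], [-512, -19683]] · [[1, 3], [-1, -4]] = [[-57001, -230052], [19171, 77196]].

[[-57001, -230052], [19171, 77196]]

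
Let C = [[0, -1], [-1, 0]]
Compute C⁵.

C² = I (check: tr C = 0 and det C = -1), so C⁵ = C since 5 is odd.

[[0, -1], [-1, 0]]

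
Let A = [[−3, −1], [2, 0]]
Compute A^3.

[[−15, −7], [14, 6]]

A^2 = [[7, 3], [−6, −2]]
A^3 = [[−15, −7], [14, 6]]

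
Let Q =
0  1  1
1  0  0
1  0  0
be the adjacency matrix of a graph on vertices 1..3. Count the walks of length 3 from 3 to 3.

The number of length-3 walks from vertex 3 to vertex 3 is entry (3,3) of Q³, where Q is the adjacency matrix.
Q² = [[2, 0, 0], [0, 1, 1], [0, 1, 1]]
Q³ = [[0, 2, 2], [2, 0, 0], [2, 0, 0]]

0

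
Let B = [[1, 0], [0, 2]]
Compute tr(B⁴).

B² = [[1, 0], [0, 4]]
B³ = [[1, 0], [0, 8]]
B⁴ = [[1, 0], [0, 16]]

17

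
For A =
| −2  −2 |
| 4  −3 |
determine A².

[[−4, 10], [−20, 1]]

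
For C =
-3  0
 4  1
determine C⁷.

[[-2187, 0], [2188, 1]]

tr C = -2 and det C = -3, so the characteristic polynomial is λ² − (-2)λ + (-3) with roots 1 and -3.
Eigenvectors give P = [[0, -1], [-1, 1]] with P⁻¹ = [[-1, -1], [-1, 0]], and C = P·diag(1, -3)·P⁻¹.
Then C⁷ = P·diag(1, -2187)·P⁻¹ = [[0, 2187], [-1, -2187]] · [[-1, -1], [-1, 0]] = [[-2187, 0], [2188, 1]].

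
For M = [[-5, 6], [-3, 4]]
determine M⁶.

tr M = -1 and det M = -2, so the characteristic polynomial is λ² − (-1)λ + (-2) with roots -2 and 1.
Eigenvectors give P = [[2, -1], [1, -1]] with P⁻¹ = [[1, -1], [1, -2]], and M = P·diag(-2, 1)·P⁻¹.
Then M⁶ = P·diag(64, 1)·P⁻¹ = [[128, -1], [64, -1]] · [[1, -1], [1, -2]] = [[127, -126], [63, -62]].

[[127, -126], [63, -62]]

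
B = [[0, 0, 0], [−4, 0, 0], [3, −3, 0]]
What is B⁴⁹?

B is strictly triangular, hence nilpotent: B³ = 0, so B⁴⁹ = 0.

[[0, 0, 0], [0, 0, 0], [0, 0, 0]]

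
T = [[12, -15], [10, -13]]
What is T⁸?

[[-12354, 18915], [-12610, 19171]]

tr T = -1 and det T = -6, so the characteristic polynomial is λ² − (-1)λ + (-6) with roots -3 and 2.
Eigenvectors give P = [[1, 3], [1, 2]] with P⁻¹ = [[-2, 3], [1, -1]], and T = P·diag(-3, 2)·P⁻¹.
Then T⁸ = P·diag(6561, 256)·P⁻¹ = [[6561, 768], [6561, 512]] · [[-2, 3], [1, -1]] = [[-12354, 18915], [-12610, 19171]].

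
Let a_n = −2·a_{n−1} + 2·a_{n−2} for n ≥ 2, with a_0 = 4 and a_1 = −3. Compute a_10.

With companion matrix T = [[−2, 2], [1, 0]], [a_n, a_{n−1}]ᵀ = T·[a_{n−1}, a_{n−2}]ᵀ, so [a_10, a_9]ᵀ = T^9·[a_1, a_0]ᵀ.
T^9 = [[−6688, 4896], [2448, −1792]], giving [a_10, a_9]ᵀ = [[39648], [−14512]].

39648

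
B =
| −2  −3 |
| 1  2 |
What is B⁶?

[[1, 0], [0, 1]]

B² = I (check: tr B = 0 and det B = −1), so B⁶ = I since 6 is even.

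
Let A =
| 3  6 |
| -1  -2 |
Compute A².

A² = A (a projection; rank 1, trace 1), so A² = A.

[[3, 6], [-1, -2]]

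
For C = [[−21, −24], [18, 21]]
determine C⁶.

[[729, 0], [0, 729]]

tr C = 0 and det C = −9, so the characteristic polynomial is λ² − (0)λ + (−9) with roots −3 and 3.
Eigenvectors give P = [[4, −1], [−3, 1]] with P⁻¹ = [[1, 1], [3, 4]], and C = P·diag(−3, 3)·P⁻¹.
Then C⁶ = P·diag(729, 729)·P⁻¹ = [[2916, −729], [−2187, 729]] · [[1, 1], [3, 4]] = [[729, 0], [0, 729]].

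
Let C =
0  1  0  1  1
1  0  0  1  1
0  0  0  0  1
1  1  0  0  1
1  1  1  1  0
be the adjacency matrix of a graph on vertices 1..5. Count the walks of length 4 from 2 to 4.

The number of length-4 walks from vertex 2 to vertex 4 is entry (2,4) of C^4, where C is the adjacency matrix.
C^2 = [[3, 2, 1, 2, 2], [2, 3, 1, 2, 2], [1, 1, 1, 1, 0], [2, 2, 1, 3, 2], [2, 2, 0, 2, 4]]
C^3 = [[6, 7, 2, 7, 8], [7, 6, 2, 7, 8], [2, 2, 0, 2, 4], [7, 7, 2, 6, 8], [8, 8, 4, 8, 6]]
C^4 = [[22, 21, 8, 21, 22], [21, 22, 8, 21, 22], [8, 8, 4, 8, 6], [21, 21, 8, 22, 22], [22, 22, 6, 22, 28]]

21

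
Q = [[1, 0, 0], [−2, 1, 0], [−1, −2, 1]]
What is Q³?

Q = I + N where N = [[0, 0, 0], [−2, 0, 0], [−1, −2, 0]] is strictly lower-triangular, so N³ = 0.
(I + N)³ = I + 3·N + 3·N² = [[1, 0, 0], [−6, 1, 0], [9, −6, 1]].

[[1, 0, 0], [−6, 1, 0], [9, −6, 1]]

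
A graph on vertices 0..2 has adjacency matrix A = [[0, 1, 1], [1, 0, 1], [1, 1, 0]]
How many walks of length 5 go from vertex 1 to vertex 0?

11

The number of length-5 walks from vertex 1 to vertex 0 is entry (1,0) of A⁵, where A is the adjacency matrix.
A² = [[2, 1, 1], [1, 2, 1], [1, 1, 2]]
A³ = [[2, 3, 3], [3, 2, 3], [3, 3, 2]]
A⁴ = [[6, 5, 5], [5, 6, 5], [5, 5, 6]]
A⁵ = [[10, 11, 11], [11, 10, 11], [11, 11, 10]]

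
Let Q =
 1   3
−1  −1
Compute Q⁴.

[[4, 0], [0, 4]]

Q² = [[−2, 0], [0, −2]]
Q³ = [[−2, −6], [2, 2]]
Q⁴ = [[4, 0], [0, 4]]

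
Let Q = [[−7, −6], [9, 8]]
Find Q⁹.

[[−1027, −1026], [1539, 1538]]

tr Q = 1 and det Q = −2, so the characteristic polynomial is λ² − (1)λ + (−2) with roots 2 and −1.
Eigenvectors give P = [[2, −1], [−3, 1]] with P⁻¹ = [[−1, −1], [−3, −2]], and Q = P·diag(2, −1)·P⁻¹.
Then Q⁹ = P·diag(512, −1)·P⁻¹ = [[1024, 1], [−1536, −1]] · [[−1, −1], [−3, −2]] = [[−1027, −1026], [1539, 1538]].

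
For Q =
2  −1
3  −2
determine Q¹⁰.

Q² = I (check: tr Q = 0 and det Q = −1), so Q¹⁰ = I since 10 is even.

[[1, 0], [0, 1]]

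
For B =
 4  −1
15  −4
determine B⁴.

[[1, 0], [0, 1]]

B² = I (check: tr B = 0 and det B = −1), so B⁴ = I since 4 is even.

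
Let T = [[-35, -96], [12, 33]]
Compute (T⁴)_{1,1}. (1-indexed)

tr T = -2 and det T = -3, so the characteristic polynomial is λ² − (-2)λ + (-3) with roots -3 and 1.
Eigenvectors give P = [[3, 8], [-1, -3]] with P⁻¹ = [[3, 8], [-1, -3]], and T = P·diag(-3, 1)·P⁻¹.
Then T⁴ = P·diag(81, 1)·P⁻¹ = [[243, 8], [-81, -3]] · [[3, 8], [-1, -3]] = [[721, 1920], [-240, -639]].

721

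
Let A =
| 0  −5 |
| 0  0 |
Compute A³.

[[0, 0], [0, 0]]

A is strictly triangular, hence nilpotent: A² = 0, so A³ = 0.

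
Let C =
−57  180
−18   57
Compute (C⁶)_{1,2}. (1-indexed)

tr C = 0 and det C = −9, so the characteristic polynomial is λ² − (0)λ + (−9) with roots 3 and −3.
Eigenvectors give P = [[−3, −10], [−1, −3]] with P⁻¹ = [[3, −10], [−1, 3]], and C = P·diag(3, −3)·P⁻¹.
Then C⁶ = P·diag(729, 729)·P⁻¹ = [[−2187, −7290], [−729, −2187]] · [[3, −10], [−1, 3]] = [[729, 0], [0, 729]].

0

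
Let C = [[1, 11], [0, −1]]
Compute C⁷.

[[1, 11], [0, −1]]

C² = I (check: tr C = 0 and det C = −1), so C⁷ = C since 7 is odd.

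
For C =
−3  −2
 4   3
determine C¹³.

[[−3, −2], [4, 3]]

C² = I (check: tr C = 0 and det C = −1), so C¹³ = C since 13 is odd.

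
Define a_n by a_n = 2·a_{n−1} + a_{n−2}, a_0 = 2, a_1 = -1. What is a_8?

-70

With companion matrix Q = [[2, 1], [1, 0]], [a_n, a_{n−1}]ᵀ = Q·[a_{n−1}, a_{n−2}]ᵀ, so [a_8, a_7]ᵀ = Q^7·[a_1, a_0]ᵀ.
Q^7 = [[408, 169], [169, 70]], giving [a_8, a_7]ᵀ = [[-70], [-29]].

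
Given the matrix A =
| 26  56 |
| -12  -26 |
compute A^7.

[[1664, 3584], [-768, -1664]]

tr A = 0 and det A = -4, so the characteristic polynomial is λ² − (0)λ + (-4) with roots 2 and -2.
Eigenvectors give P = [[7, -2], [-3, 1]] with P⁻¹ = [[1, 2], [3, 7]], and A = P·diag(2, -2)·P⁻¹.
Then A^7 = P·diag(128, -128)·P⁻¹ = [[896, 256], [-384, -128]] · [[1, 2], [3, 7]] = [[1664, 3584], [-768, -1664]].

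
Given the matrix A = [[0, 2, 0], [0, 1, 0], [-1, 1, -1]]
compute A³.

[[0, 2, 0], [0, 1, 0], [-1, 1, -1]]

A² = [[0, 2, 0], [0, 1, 0], [1, -2, 1]]
A³ = [[0, 2, 0], [0, 1, 0], [-1, 1, -1]]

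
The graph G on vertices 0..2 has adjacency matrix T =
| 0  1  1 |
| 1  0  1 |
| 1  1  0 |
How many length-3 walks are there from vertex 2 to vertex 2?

2

The number of length-3 walks from vertex 2 to vertex 2 is entry (2,2) of T³, where T is the adjacency matrix.
T² = [[2, 1, 1], [1, 2, 1], [1, 1, 2]]
T³ = [[2, 3, 3], [3, 2, 3], [3, 3, 2]]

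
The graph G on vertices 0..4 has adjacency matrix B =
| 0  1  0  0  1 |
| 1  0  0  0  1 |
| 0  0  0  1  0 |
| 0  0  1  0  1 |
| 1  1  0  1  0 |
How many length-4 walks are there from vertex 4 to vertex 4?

12

The number of length-4 walks from vertex 4 to vertex 4 is entry (4,4) of B⁴, where B is the adjacency matrix.
B² = [[2, 1, 0, 1, 1], [1, 2, 0, 1, 1], [0, 0, 1, 0, 1], [1, 1, 0, 2, 0], [1, 1, 1, 0, 3]]
B³ = [[2, 3, 1, 1, 4], [3, 2, 1, 1, 4], [1, 1, 0, 2, 0], [1, 1, 2, 0, 4], [4, 4, 0, 4, 2]]
B⁴ = [[7, 6, 1, 5, 6], [6, 7, 1, 5, 6], [1, 1, 2, 0, 4], [5, 5, 0, 6, 2], [6, 6, 4, 2, 12]]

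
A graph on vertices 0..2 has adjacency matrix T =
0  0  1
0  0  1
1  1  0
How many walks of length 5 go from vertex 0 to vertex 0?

0

The number of length-5 walks from vertex 0 to vertex 0 is entry (0,0) of T⁵, where T is the adjacency matrix.
T² = [[1, 1, 0], [1, 1, 0], [0, 0, 2]]
T³ = [[0, 0, 2], [0, 0, 2], [2, 2, 0]]
T⁴ = [[2, 2, 0], [2, 2, 0], [0, 0, 4]]
T⁵ = [[0, 0, 4], [0, 0, 4], [4, 4, 0]]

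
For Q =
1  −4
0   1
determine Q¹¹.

[[1, −44], [0, 1]]

Q = I + N where N = [[0, −4], [0, 0]] is strictly upper-triangular, so N² = 0.
(I + N)¹¹ = I + 11·N = [[1, −44], [0, 1]].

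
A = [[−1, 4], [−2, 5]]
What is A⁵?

tr A = 4 and det A = 3, so the characteristic polynomial is λ² − (4)λ + (3) with roots 1 and 3.
Eigenvectors give P = [[2, −1], [1, −1]] with P⁻¹ = [[1, −1], [1, −2]], and A = P·diag(1, 3)·P⁻¹.
Then A⁵ = P·diag(1, 243)·P⁻¹ = [[2, −243], [1, −243]] · [[1, −1], [1, −2]] = [[−241, 484], [−242, 485]].

[[−241, 484], [−242, 485]]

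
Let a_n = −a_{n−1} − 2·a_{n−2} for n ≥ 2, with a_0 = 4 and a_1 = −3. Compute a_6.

With companion matrix A = [[−1, −2], [1, 0]], [a_n, a_{n−1}]ᵀ = A·[a_{n−1}, a_{n−2}]ᵀ, so [a_6, a_5]ᵀ = A^5·[a_1, a_0]ᵀ.
A^5 = [[−5, 2], [−1, −6]], giving [a_6, a_5]ᵀ = [[23], [−21]].

23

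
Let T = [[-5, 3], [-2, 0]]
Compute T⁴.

[[211, -195], [130, -114]]

tr T = -5 and det T = 6, so the characteristic polynomial is λ² − (-5)λ + (6) with roots -2 and -3.
Eigenvectors give P = [[1, 3], [1, 2]] with P⁻¹ = [[-2, 3], [1, -1]], and T = P·diag(-2, -3)·P⁻¹.
Then T⁴ = P·diag(16, 81)·P⁻¹ = [[16, 243], [16, 162]] · [[-2, 3], [1, -1]] = [[211, -195], [130, -114]].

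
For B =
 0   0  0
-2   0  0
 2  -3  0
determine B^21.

[[0, 0, 0], [0, 0, 0], [0, 0, 0]]

B is strictly triangular, hence nilpotent: B^3 = 0, so B^21 = 0.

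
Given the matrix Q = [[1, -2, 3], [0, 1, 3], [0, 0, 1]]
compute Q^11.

Q = I + N where N = [[0, -2, 3], [0, 0, 3], [0, 0, 0]] is strictly upper-triangular, so N^3 = 0.
(I + N)^11 = I + 11·N + 55·N^2 = [[1, -22, -297], [0, 1, 33], [0, 0, 1]].

[[1, -22, -297], [0, 1, 33], [0, 0, 1]]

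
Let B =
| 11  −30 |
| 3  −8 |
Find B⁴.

[[151, −450], [45, −134]]

tr B = 3 and det B = 2, so the characteristic polynomial is λ² − (3)λ + (2) with roots 1 and 2.
Eigenvectors give P = [[3, 10], [1, 3]] with P⁻¹ = [[−3, 10], [1, −3]], and B = P·diag(1, 2)·P⁻¹.
Then B⁴ = P·diag(1, 16)·P⁻¹ = [[3, 160], [1, 48]] · [[−3, 10], [1, −3]] = [[151, −450], [45, −134]].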